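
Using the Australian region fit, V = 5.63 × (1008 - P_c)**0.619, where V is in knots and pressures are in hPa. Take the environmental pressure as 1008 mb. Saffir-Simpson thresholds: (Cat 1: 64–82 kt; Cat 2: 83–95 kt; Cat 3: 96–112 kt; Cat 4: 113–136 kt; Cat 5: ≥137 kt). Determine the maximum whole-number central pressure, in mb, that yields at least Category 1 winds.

957 mb

Category 1 begins at V = 64 kt.
Required ΔP = (64/5.63)^(1/0.619) = 11.368^1.616 ≈ 50.75 mb.
P_c ≤ 1008 − 50.75 = 957.25, so the highest integer P_c is 957 mb.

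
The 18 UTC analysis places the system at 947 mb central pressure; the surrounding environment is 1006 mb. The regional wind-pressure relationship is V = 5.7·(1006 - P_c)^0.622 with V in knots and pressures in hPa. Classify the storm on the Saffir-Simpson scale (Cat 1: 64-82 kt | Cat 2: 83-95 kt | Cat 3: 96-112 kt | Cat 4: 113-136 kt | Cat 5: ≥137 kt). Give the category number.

1

ΔP = 1006 − 947 = 59 mb.
V ≈ 5.7 × 59^0.622 = 5.7 × 12.63 ≈ 72 kt.
72 kt falls in the Category 1 band.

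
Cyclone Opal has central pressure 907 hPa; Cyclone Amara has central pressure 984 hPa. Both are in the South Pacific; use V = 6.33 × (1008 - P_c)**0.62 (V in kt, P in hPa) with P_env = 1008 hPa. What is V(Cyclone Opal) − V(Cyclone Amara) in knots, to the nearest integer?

Cyclone Opal: ΔP = 101; V ≈ 6.33 × 101^0.62 ≈ 110.68 kt.
Cyclone Amara: ΔP = 24; V ≈ 6.33 × 24^0.62 ≈ 45.41 kt.
Difference ≈ 110.68 − 45.41 = 65.27 → 65 kt.

65 kt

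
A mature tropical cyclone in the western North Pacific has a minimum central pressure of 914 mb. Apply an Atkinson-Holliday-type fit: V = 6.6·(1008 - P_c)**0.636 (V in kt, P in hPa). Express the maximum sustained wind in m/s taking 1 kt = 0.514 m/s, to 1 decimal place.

ΔP = 1008 − 914 = 94 mb.
V ≈ 6.6 × 94^0.636 = 6.6 × 17.985 ≈ 118.701 kt.
118.701 × 0.514 ≈ 61.01 m/s → 61.0 m/s.

61.0 m/s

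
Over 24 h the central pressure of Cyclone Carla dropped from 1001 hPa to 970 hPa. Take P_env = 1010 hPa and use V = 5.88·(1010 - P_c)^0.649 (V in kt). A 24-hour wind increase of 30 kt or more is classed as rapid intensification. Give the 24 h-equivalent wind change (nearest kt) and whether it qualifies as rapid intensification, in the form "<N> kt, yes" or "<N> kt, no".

40 kt, yes

V₁: ΔP = 9, V ≈ 5.88 × 9^0.649 ≈ 24.47 kt.
V₂: ΔP = 40, V ≈ 5.88 × 40^0.649 ≈ 64.43 kt.
ΔV over 24 h = 39.96 kt → 24 h equivalent = 39.96 × 24/24 ≈ 39.96 kt.
40 kt ≥ 30 kt ⇒ rapid intensification.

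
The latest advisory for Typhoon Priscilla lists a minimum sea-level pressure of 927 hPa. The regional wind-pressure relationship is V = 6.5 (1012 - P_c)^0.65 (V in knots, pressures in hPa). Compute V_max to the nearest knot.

117 kt

ΔP = 1012 − 927 = 85 hPa.
85^0.65 ≈ 17.952.
V ≈ 6.5 × 17.952 ≈ 116.7 kt.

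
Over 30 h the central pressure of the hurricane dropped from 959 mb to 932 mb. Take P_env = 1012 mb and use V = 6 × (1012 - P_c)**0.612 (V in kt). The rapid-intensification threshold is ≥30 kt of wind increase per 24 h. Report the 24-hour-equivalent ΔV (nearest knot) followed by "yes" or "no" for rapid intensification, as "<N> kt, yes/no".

16 kt, no

V₁: ΔP = 53, V ≈ 6 × 53^0.612 ≈ 68.14 kt.
V₂: ΔP = 80, V ≈ 6 × 80^0.612 ≈ 87.67 kt.
ΔV over 30 h = 19.53 kt → 24 h equivalent = 19.53 × 24/30 ≈ 15.62 kt.
16 kt < 30 kt ⇒ not rapid intensification.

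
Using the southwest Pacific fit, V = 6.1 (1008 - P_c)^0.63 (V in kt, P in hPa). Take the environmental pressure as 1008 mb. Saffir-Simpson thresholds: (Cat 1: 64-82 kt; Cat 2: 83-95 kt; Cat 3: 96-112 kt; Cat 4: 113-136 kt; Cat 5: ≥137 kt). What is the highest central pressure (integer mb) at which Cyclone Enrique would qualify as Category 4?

Category 4 begins at V = 113 kt.
Required ΔP = (113/6.1)^(1/0.63) = 18.525^1.587 ≈ 102.87 mb.
P_c ≤ 1008 − 102.87 = 905.13, so the highest integer P_c is 905 mb.

905 mb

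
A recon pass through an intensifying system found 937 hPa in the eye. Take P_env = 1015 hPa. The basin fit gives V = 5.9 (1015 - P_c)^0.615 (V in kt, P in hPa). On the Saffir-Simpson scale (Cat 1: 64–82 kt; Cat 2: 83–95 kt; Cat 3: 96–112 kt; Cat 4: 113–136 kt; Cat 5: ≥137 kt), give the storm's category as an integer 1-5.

ΔP = 1015 − 937 = 78 hPa.
V ≈ 5.9 × 78^0.615 = 5.9 × 14.58 ≈ 86 kt.
86 kt falls in the Category 2 band.

2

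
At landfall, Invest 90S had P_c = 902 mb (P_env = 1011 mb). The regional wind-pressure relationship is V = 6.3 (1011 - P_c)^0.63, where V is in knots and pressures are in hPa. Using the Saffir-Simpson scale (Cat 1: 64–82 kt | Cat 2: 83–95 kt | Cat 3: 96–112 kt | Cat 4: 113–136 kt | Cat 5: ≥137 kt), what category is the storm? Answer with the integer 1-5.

4

ΔP = 1011 − 902 = 109 mb.
V ≈ 6.3 × 109^0.63 = 6.3 × 19.21 ≈ 121 kt.
121 kt falls in the Category 4 band.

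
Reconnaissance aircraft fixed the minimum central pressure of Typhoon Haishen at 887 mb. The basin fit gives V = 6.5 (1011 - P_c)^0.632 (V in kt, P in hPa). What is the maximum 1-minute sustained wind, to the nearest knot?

137 kt

ΔP = 1011 − 887 = 124 mb.
124^0.632 ≈ 21.040.
V ≈ 6.5 × 21.040 ≈ 136.8 kt.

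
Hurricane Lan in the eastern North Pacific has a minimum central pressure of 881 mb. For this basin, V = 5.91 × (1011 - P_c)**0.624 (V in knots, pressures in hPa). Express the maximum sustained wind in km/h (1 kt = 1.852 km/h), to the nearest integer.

ΔP = 1011 − 881 = 130 mb.
V ≈ 5.91 × 130^0.624 = 5.91 × 20.850 ≈ 123.222 kt.
123.222 × 1.852 ≈ 228.21 km/h → 228 km/h.

228 km/h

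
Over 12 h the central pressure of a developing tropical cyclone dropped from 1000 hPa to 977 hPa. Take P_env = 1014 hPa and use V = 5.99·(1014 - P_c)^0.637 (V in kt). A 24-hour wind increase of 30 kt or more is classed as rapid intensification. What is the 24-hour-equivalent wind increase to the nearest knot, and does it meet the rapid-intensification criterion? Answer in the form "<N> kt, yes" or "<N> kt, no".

V₁: ΔP = 14, V ≈ 5.99 × 14^0.637 ≈ 32.17 kt.
V₂: ΔP = 37, V ≈ 5.99 × 37^0.637 ≈ 59.75 kt.
ΔV over 12 h = 27.58 kt → 24 h equivalent = 27.58 × 24/12 ≈ 55.16 kt.
55 kt ≥ 30 kt ⇒ rapid intensification.

55 kt, yes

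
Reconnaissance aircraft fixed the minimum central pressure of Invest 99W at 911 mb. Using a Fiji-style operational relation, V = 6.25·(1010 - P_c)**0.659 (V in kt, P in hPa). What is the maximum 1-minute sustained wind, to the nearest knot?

ΔP = 1010 − 911 = 99 mb.
99^0.659 ≈ 20.660.
V ≈ 6.25 × 20.660 ≈ 129.1 kt.

129 kt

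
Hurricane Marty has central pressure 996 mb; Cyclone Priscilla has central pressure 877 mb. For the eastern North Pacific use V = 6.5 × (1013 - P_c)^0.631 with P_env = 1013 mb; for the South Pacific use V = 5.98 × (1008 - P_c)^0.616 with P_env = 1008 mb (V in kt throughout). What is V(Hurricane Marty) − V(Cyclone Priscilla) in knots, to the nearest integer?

-82 kt

Hurricane Marty: ΔP = 17; V ≈ 6.5 × 17^0.631 ≈ 38.84 kt.
Cyclone Priscilla: ΔP = 131; V ≈ 5.98 × 131^0.616 ≈ 120.49 kt.
Difference ≈ 38.84 − 120.49 = -81.65 → -82 kt.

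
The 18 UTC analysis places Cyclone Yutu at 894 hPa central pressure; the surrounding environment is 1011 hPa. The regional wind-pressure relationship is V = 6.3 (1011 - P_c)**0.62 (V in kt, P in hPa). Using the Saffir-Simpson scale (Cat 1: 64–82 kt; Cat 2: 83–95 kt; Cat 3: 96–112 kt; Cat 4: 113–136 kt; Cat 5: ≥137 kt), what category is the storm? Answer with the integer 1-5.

ΔP = 1011 − 894 = 117 hPa.
V ≈ 6.3 × 117^0.62 = 6.3 × 19.15 ≈ 121 kt.
121 kt falls in the Category 4 band.

4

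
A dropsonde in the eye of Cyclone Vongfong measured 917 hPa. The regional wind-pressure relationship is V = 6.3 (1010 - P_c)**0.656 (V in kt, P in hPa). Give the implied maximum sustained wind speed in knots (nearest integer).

ΔP = 1010 − 917 = 93 hPa.
93^0.656 ≈ 19.558.
V ≈ 6.3 × 19.558 ≈ 123.2 kt.

123 kt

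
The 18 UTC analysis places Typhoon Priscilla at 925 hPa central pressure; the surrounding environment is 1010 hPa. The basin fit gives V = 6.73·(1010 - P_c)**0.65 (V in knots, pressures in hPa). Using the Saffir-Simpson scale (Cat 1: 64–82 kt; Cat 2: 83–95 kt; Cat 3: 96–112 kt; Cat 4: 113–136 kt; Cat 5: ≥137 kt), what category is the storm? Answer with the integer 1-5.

ΔP = 1010 − 925 = 85 hPa.
V ≈ 6.73 × 85^0.65 = 6.73 × 17.95 ≈ 121 kt.
121 kt falls in the Category 4 band.

4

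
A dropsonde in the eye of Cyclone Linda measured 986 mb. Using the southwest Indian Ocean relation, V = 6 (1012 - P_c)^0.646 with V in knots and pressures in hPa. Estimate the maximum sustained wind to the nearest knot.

ΔP = 1012 − 986 = 26 mb.
26^0.646 ≈ 8.205.
V ≈ 6 × 8.205 ≈ 49.2 kt.

49 kt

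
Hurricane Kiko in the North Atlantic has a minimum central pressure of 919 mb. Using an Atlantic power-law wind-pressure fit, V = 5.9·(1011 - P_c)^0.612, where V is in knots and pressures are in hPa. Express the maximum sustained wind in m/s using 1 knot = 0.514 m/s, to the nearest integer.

ΔP = 1011 − 919 = 92 mb.
V ≈ 5.9 × 92^0.612 = 5.9 × 15.916 ≈ 93.905 kt.
93.905 × 0.514 ≈ 48.27 m/s → 48 m/s.

48 m/s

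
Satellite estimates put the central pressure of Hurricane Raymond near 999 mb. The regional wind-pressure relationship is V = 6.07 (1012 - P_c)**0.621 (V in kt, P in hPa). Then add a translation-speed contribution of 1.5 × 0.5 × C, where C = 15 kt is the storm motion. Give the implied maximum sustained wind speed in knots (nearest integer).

41 kt

ΔP = 1012 − 999 = 13 mb.
13^0.621 ≈ 4.918.
V ≈ 6.07 × 4.918 ≈ 29.9 kt.
Translation term: 1.5 × 0.5 × 15 = 11.25 kt.
Corrected V ≈ 41.15 kt → 41 kt.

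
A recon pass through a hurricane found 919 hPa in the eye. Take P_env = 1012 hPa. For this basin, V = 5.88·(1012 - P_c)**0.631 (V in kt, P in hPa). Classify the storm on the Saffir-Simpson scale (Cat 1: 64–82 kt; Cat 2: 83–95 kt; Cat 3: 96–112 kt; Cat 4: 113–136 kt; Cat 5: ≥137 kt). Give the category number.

ΔP = 1012 − 919 = 93 hPa.
V ≈ 5.88 × 93^0.631 = 5.88 × 17.46 ≈ 103 kt.
103 kt falls in the Category 3 band.

3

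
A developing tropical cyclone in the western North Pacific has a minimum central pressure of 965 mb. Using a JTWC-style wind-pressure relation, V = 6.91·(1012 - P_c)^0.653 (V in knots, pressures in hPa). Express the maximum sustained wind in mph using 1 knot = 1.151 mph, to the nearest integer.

ΔP = 1012 − 965 = 47 mb.
V ≈ 6.91 × 47^0.653 = 6.91 × 12.356 ≈ 85.380 kt.
85.380 × 1.151 ≈ 98.27 mph → 98 mph.

98 mph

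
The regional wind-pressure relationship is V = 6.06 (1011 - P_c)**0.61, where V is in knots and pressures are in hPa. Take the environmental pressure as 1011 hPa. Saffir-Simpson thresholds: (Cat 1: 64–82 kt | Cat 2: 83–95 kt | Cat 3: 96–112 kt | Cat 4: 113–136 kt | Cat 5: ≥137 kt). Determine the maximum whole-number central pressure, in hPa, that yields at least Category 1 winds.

963 hPa

Category 1 begins at V = 64 kt.
Required ΔP = (64/6.06)^(1/0.61) = 10.561^1.639 ≈ 47.67 hPa.
P_c ≤ 1011 − 47.67 = 963.33, so the highest integer P_c is 963 hPa.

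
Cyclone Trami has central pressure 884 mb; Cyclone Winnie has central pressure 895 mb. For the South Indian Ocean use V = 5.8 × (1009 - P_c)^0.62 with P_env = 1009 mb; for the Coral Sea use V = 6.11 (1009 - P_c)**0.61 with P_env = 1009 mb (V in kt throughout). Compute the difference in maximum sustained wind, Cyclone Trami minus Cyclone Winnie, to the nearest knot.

Cyclone Trami: ΔP = 125; V ≈ 5.8 × 125^0.62 ≈ 115.75 kt.
Cyclone Winnie: ΔP = 114; V ≈ 6.11 × 114^0.61 ≈ 109.84 kt.
Difference ≈ 115.75 − 109.84 = 5.91 → 6 kt.

6 kt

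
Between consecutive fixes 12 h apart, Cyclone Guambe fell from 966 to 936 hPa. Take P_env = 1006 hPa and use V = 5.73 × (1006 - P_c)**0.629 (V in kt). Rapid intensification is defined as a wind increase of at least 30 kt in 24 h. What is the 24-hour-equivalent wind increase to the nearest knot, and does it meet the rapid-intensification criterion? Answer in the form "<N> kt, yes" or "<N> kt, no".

49 kt, yes

V₁: ΔP = 40, V ≈ 5.73 × 40^0.629 ≈ 58.32 kt.
V₂: ΔP = 70, V ≈ 5.73 × 70^0.629 ≈ 82.93 kt.
ΔV over 12 h = 24.61 kt → 24 h equivalent = 24.61 × 24/12 ≈ 49.22 kt.
49 kt ≥ 30 kt ⇒ rapid intensification.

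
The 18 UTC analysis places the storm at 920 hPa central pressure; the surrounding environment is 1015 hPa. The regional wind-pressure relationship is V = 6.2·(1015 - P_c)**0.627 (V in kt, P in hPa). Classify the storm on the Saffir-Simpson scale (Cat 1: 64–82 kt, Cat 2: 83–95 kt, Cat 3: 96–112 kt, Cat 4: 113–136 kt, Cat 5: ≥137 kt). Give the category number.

3

ΔP = 1015 − 920 = 95 hPa.
V ≈ 6.2 × 95^0.627 = 6.2 × 17.38 ≈ 108 kt.
108 kt falls in the Category 3 band.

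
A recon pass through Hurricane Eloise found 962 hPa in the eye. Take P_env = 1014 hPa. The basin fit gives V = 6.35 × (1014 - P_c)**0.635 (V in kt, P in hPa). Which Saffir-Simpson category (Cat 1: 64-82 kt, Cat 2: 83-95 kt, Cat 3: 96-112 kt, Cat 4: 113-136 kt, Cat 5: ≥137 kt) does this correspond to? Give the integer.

ΔP = 1014 − 962 = 52 hPa.
V ≈ 6.35 × 52^0.635 = 6.35 × 12.29 ≈ 78 kt.
78 kt falls in the Category 1 band.

1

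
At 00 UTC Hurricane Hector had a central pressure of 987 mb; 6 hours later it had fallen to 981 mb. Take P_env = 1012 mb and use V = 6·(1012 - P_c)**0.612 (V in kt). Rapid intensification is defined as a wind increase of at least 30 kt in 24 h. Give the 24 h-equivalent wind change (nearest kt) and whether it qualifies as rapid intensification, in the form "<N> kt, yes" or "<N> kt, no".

24 kt, no

V₁: ΔP = 25, V ≈ 6 × 25^0.612 ≈ 43.02 kt.
V₂: ΔP = 31, V ≈ 6 × 31^0.612 ≈ 49.08 kt.
ΔV over 6 h = 6.06 kt → 24 h equivalent = 6.06 × 24/6 ≈ 24.24 kt.
24 kt < 30 kt ⇒ not rapid intensification.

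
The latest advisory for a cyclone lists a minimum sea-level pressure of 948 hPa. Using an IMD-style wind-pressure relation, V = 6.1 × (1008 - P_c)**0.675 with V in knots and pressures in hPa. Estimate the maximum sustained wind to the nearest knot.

97 kt

ΔP = 1008 − 948 = 60 hPa.
60^0.675 ≈ 15.858.
V ≈ 6.1 × 15.858 ≈ 96.7 kt.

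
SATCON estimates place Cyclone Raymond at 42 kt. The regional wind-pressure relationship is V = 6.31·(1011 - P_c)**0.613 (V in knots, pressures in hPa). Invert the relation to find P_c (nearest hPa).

ΔP = (V / 6.31)^(1/0.613) = (42/6.31)^1.631.
42/6.31 = 6.656; 6.656^1.631 ≈ 22.03 hPa.
P_c = 1011 − 22.03 = 988.97 ≈ 989 hPa.

989 hPa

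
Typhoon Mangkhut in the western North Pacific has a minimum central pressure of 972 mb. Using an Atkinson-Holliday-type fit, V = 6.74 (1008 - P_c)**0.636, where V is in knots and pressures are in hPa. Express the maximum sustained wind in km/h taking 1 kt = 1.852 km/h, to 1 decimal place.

121.9 km/h

ΔP = 1008 − 972 = 36 mb.
V ≈ 6.74 × 36^0.636 = 6.74 × 9.768 ≈ 65.837 kt.
65.837 × 1.852 ≈ 121.93 km/h → 121.9 km/h.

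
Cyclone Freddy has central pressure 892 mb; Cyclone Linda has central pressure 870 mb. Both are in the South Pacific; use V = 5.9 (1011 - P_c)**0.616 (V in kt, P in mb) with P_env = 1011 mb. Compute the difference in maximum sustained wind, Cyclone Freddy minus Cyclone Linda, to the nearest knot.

-12 kt

Cyclone Freddy: ΔP = 119; V ≈ 5.9 × 119^0.616 ≈ 112.04 kt.
Cyclone Linda: ΔP = 141; V ≈ 5.9 × 141^0.616 ≈ 124.39 kt.
Difference ≈ 112.04 − 124.39 = -12.35 → -12 kt.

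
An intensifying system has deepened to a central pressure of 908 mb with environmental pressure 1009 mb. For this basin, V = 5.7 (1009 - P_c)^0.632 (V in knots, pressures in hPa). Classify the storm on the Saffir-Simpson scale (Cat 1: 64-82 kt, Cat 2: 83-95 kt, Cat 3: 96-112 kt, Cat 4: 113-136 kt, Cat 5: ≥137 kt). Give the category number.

3

ΔP = 1009 − 908 = 101 mb.
V ≈ 5.7 × 101^0.632 = 5.7 × 18.48 ≈ 105 kt.
105 kt falls in the Category 3 band.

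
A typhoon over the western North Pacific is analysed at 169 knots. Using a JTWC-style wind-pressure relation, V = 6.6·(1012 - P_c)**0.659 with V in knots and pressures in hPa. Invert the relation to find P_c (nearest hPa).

875 hPa

ΔP = (V / 6.6)^(1/0.659) = (169/6.6)^1.517.
169/6.6 = 25.606; 25.606^1.517 ≈ 137.12 hPa.
P_c = 1012 − 137.12 = 874.88 ≈ 875 hPa.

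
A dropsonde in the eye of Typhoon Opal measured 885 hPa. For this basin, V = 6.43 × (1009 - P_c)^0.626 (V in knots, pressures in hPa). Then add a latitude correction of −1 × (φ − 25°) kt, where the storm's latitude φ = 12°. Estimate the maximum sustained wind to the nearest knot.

144 kt

ΔP = 1009 − 885 = 124 hPa.
124^0.626 ≈ 20.440.
V ≈ 6.43 × 20.440 ≈ 131.4 kt.
Latitude correction: −1 × (12 − 25) = 13 kt.
Corrected V ≈ 144.4 kt → 144 kt.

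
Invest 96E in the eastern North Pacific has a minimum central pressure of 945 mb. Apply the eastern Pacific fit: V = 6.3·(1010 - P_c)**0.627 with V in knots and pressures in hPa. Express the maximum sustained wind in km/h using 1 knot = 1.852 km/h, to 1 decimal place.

ΔP = 1010 − 945 = 65 mb.
V ≈ 6.3 × 65^0.627 = 6.3 × 13.699 ≈ 86.305 kt.
86.305 × 1.852 ≈ 159.84 km/h → 159.8 km/h.

159.8 km/h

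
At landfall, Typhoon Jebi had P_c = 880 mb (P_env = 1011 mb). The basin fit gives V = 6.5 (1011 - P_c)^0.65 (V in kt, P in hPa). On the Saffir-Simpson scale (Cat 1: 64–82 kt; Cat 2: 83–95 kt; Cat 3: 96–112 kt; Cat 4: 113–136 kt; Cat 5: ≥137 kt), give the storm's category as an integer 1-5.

5

ΔP = 1011 − 880 = 131 mb.
V ≈ 6.5 × 131^0.65 = 6.5 × 23.78 ≈ 155 kt.
155 kt falls in the Category 5 band.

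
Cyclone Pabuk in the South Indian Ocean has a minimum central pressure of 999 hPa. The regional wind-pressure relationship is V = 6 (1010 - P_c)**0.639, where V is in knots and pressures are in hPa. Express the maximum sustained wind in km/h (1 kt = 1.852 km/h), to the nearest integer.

51 km/h

ΔP = 1010 − 999 = 11 hPa.
V ≈ 6 × 11^0.639 = 6 × 4.629 ≈ 27.772 kt.
27.772 × 1.852 ≈ 51.43 km/h → 51 km/h.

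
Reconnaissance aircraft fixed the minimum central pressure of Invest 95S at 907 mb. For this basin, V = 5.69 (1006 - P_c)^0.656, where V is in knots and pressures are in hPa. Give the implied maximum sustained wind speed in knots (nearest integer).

116 kt

ΔP = 1006 − 907 = 99 mb.
99^0.656 ≈ 20.377.
V ≈ 5.69 × 20.377 ≈ 115.9 kt.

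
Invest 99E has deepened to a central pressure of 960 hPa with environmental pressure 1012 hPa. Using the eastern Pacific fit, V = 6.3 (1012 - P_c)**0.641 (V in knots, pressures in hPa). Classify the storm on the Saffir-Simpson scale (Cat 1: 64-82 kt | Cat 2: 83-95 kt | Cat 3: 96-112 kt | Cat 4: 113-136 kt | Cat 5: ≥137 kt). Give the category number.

ΔP = 1012 − 960 = 52 hPa.
V ≈ 6.3 × 52^0.641 = 6.3 × 12.59 ≈ 79 kt.
79 kt falls in the Category 1 band.

1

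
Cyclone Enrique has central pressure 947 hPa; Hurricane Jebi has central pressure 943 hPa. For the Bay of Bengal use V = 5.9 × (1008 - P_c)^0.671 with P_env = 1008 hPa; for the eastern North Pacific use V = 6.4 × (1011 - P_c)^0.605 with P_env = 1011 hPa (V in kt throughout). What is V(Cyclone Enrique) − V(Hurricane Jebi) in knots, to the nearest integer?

11 kt

Cyclone Enrique: ΔP = 61; V ≈ 5.9 × 61^0.671 ≈ 93.07 kt.
Hurricane Jebi: ΔP = 68; V ≈ 6.4 × 68^0.605 ≈ 82.20 kt.
Difference ≈ 93.07 − 82.20 = 10.87 → 11 kt.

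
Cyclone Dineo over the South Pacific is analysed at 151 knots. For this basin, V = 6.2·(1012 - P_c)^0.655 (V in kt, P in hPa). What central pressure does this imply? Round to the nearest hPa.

881 hPa

ΔP = (V / 6.2)^(1/0.655) = (151/6.2)^1.527.
151/6.2 = 24.355; 24.355^1.527 ≈ 130.90 hPa.
P_c = 1012 − 130.90 = 881.10 ≈ 881 hPa.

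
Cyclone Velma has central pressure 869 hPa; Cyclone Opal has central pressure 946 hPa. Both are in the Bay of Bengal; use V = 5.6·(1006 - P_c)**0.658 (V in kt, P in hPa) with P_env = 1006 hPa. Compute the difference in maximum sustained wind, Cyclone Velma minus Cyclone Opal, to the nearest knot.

60 kt

Cyclone Velma: ΔP = 137; V ≈ 5.6 × 137^0.658 ≈ 142.61 kt.
Cyclone Opal: ΔP = 60; V ≈ 5.6 × 60^0.658 ≈ 82.83 kt.
Difference ≈ 142.61 − 82.83 = 59.78 → 60 kt.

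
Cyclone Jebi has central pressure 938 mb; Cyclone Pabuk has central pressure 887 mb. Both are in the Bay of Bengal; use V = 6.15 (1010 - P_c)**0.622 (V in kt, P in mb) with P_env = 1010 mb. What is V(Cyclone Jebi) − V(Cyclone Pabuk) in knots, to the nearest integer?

Cyclone Jebi: ΔP = 72; V ≈ 6.15 × 72^0.622 ≈ 87.93 kt.
Cyclone Pabuk: ΔP = 123; V ≈ 6.15 × 123^0.622 ≈ 122.69 kt.
Difference ≈ 87.93 − 122.69 = -34.76 → -35 kt.

-35 kt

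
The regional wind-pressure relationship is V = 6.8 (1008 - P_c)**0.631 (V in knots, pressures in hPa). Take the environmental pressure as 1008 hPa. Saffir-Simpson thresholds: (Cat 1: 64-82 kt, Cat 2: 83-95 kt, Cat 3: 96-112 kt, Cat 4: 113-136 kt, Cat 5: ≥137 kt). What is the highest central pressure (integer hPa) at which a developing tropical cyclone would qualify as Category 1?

Category 1 begins at V = 64 kt.
Required ΔP = (64/6.8)^(1/0.631) = 9.412^1.585 ≈ 34.92 hPa.
P_c ≤ 1008 − 34.92 = 973.08, so the highest integer P_c is 973 hPa.

973 hPa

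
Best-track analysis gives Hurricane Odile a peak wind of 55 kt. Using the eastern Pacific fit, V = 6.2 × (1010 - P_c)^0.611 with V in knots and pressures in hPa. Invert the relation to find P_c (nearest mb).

ΔP = (V / 6.2)^(1/0.611) = (55/6.2)^1.637.
55/6.2 = 8.871; 8.871^1.637 ≈ 35.60 mb.
P_c = 1010 − 35.60 = 974.40 ≈ 974 mb.

974 mb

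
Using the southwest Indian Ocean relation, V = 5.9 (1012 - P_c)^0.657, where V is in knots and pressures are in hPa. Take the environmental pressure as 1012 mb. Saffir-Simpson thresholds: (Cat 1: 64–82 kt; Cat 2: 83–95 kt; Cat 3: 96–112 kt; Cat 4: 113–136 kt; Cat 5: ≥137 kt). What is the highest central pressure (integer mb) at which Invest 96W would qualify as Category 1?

Category 1 begins at V = 64 kt.
Required ΔP = (64/5.9)^(1/0.657) = 10.847^1.522 ≈ 37.66 mb.
P_c ≤ 1012 − 37.66 = 974.34, so the highest integer P_c is 974 mb.

974 mb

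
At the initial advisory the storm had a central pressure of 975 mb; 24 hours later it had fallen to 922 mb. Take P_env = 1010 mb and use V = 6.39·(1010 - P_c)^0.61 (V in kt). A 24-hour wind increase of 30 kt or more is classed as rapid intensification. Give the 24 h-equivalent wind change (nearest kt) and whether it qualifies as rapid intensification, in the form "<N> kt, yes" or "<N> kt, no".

42 kt, yes

V₁: ΔP = 35, V ≈ 6.39 × 35^0.61 ≈ 55.90 kt.
V₂: ΔP = 88, V ≈ 6.39 × 88^0.61 ≈ 98.09 kt.
ΔV over 24 h = 42.19 kt → 24 h equivalent = 42.19 × 24/24 ≈ 42.19 kt.
42 kt ≥ 30 kt ⇒ rapid intensification.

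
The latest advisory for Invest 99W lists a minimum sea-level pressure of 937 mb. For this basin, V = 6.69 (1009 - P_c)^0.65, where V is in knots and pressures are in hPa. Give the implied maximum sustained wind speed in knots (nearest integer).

108 kt

ΔP = 1009 − 937 = 72 mb.
72^0.65 ≈ 16.116.
V ≈ 6.69 × 16.116 ≈ 107.8 kt.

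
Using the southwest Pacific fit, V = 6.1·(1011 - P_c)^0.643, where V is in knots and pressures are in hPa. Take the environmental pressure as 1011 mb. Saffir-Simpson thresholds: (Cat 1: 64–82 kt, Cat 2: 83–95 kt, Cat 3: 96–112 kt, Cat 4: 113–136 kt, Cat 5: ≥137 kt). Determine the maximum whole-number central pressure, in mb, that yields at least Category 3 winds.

938 mb

Category 3 begins at V = 96 kt.
Required ΔP = (96/6.1)^(1/0.643) = 15.738^1.555 ≈ 72.69 mb.
P_c ≤ 1011 − 72.69 = 938.31, so the highest integer P_c is 938 mb.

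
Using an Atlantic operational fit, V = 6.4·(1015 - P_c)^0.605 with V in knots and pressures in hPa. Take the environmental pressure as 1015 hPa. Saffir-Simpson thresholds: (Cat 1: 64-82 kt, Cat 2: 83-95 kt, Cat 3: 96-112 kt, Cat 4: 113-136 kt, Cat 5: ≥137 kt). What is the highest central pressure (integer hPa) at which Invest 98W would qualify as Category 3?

927 hPa

Category 3 begins at V = 96 kt.
Required ΔP = (96/6.4)^(1/0.605) = 15.000^1.653 ≈ 87.89 hPa.
P_c ≤ 1015 − 87.89 = 927.11, so the highest integer P_c is 927 hPa.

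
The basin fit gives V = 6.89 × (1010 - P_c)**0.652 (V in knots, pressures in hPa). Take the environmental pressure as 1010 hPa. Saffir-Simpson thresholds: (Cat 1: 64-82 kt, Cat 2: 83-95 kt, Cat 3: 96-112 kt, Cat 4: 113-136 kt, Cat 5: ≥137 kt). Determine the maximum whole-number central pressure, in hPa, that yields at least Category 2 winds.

964 hPa

Category 2 begins at V = 83 kt.
Required ΔP = (83/6.89)^(1/0.652) = 12.046^1.534 ≈ 45.47 hPa.
P_c ≤ 1010 − 45.47 = 964.53, so the highest integer P_c is 964 hPa.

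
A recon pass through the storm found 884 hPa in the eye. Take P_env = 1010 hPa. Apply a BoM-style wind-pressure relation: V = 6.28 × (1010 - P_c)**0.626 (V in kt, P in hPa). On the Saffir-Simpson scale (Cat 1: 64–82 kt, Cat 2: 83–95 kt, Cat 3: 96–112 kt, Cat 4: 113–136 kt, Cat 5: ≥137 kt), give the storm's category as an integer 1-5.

4

ΔP = 1010 − 884 = 126 hPa.
V ≈ 6.28 × 126^0.626 = 6.28 × 20.65 ≈ 130 kt.
130 kt falls in the Category 4 band.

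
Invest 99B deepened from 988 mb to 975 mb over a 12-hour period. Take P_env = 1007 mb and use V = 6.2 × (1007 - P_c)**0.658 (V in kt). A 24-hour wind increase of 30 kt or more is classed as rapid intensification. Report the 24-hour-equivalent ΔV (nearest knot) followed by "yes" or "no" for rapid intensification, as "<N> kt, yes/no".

35 kt, yes

V₁: ΔP = 19, V ≈ 6.2 × 19^0.658 ≈ 43.03 kt.
V₂: ΔP = 32, V ≈ 6.2 × 32^0.658 ≈ 60.64 kt.
ΔV over 12 h = 17.61 kt → 24 h equivalent = 17.61 × 24/12 ≈ 35.22 kt.
35 kt ≥ 30 kt ⇒ rapid intensification.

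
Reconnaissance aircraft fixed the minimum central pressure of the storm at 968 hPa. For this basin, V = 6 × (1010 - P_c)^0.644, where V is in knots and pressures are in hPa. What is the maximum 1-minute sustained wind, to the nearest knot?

67 kt

ΔP = 1010 − 968 = 42 hPa.
42^0.644 ≈ 11.101.
V ≈ 6 × 11.101 ≈ 66.6 kt.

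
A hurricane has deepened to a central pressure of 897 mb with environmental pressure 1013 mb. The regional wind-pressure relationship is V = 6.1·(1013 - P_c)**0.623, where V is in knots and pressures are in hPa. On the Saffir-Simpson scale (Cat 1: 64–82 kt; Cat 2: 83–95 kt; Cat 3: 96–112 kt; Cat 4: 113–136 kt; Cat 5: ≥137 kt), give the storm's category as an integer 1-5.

ΔP = 1013 − 897 = 116 mb.
V ≈ 6.1 × 116^0.623 = 6.1 × 19.33 ≈ 118 kt.
118 kt falls in the Category 4 band.

4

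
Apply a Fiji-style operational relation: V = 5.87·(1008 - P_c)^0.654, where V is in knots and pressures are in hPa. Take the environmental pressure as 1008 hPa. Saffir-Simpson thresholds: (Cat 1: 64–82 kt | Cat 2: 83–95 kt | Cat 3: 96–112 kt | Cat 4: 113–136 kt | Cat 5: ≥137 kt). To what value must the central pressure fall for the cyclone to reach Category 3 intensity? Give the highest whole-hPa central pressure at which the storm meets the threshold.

936 hPa

Category 3 begins at V = 96 kt.
Required ΔP = (96/5.87)^(1/0.654) = 16.354^1.529 ≈ 71.73 hPa.
P_c ≤ 1008 − 71.73 = 936.27, so the highest integer P_c is 936 hPa.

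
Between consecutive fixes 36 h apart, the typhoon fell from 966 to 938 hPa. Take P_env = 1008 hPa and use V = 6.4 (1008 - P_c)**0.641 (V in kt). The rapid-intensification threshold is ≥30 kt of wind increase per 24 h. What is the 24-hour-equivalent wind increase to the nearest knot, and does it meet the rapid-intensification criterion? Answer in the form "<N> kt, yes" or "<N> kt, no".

V₁: ΔP = 42, V ≈ 6.4 × 42^0.641 ≈ 70.26 kt.
V₂: ΔP = 70, V ≈ 6.4 × 70^0.641 ≈ 97.47 kt.
ΔV over 36 h = 27.21 kt → 24 h equivalent = 27.21 × 24/36 ≈ 18.14 kt.
18 kt < 30 kt ⇒ not rapid intensification.

18 kt, no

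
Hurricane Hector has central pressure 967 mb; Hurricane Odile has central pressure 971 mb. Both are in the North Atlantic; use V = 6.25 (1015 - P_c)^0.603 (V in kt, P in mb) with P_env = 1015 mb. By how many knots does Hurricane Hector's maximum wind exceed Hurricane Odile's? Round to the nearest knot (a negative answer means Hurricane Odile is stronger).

3 kt

Hurricane Hector: ΔP = 48; V ≈ 6.25 × 48^0.603 ≈ 64.52 kt.
Hurricane Odile: ΔP = 44; V ≈ 6.25 × 44^0.603 ≈ 61.22 kt.
Difference ≈ 64.52 − 61.22 = 3.30 → 3 kt.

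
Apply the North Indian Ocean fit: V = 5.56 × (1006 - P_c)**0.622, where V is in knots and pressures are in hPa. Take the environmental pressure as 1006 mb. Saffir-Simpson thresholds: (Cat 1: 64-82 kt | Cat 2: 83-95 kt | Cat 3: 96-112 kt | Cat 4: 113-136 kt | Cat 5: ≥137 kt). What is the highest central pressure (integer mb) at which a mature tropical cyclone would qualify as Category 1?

Category 1 begins at V = 64 kt.
Required ΔP = (64/5.56)^(1/0.622) = 11.511^1.608 ≈ 50.81 mb.
P_c ≤ 1006 − 50.81 = 955.19, so the highest integer P_c is 955 mb.

955 mb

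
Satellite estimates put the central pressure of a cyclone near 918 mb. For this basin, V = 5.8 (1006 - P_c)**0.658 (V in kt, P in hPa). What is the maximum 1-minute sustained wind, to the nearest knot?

ΔP = 1006 − 918 = 88 mb.
88^0.658 ≈ 19.031.
V ≈ 5.8 × 19.031 ≈ 110.4 kt.

110 kt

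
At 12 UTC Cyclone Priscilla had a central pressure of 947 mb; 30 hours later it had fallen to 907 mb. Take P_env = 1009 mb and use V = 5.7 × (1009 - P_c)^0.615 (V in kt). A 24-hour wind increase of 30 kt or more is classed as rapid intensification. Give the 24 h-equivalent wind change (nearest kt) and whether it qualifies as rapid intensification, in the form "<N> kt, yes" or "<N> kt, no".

21 kt, no

V₁: ΔP = 62, V ≈ 5.7 × 62^0.615 ≈ 72.14 kt.
V₂: ΔP = 102, V ≈ 5.7 × 102^0.615 ≈ 97.99 kt.
ΔV over 30 h = 25.85 kt → 24 h equivalent = 25.85 × 24/30 ≈ 20.68 kt.
21 kt < 30 kt ⇒ not rapid intensification.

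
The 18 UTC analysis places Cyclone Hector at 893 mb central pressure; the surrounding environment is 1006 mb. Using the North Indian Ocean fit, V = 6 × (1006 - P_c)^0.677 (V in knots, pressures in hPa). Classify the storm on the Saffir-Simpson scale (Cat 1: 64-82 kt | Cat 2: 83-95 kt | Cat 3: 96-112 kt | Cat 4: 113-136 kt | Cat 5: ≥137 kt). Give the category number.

ΔP = 1006 − 893 = 113 mb.
V ≈ 6 × 113^0.677 = 6 × 24.54 ≈ 147 kt.
147 kt falls in the Category 5 band.

5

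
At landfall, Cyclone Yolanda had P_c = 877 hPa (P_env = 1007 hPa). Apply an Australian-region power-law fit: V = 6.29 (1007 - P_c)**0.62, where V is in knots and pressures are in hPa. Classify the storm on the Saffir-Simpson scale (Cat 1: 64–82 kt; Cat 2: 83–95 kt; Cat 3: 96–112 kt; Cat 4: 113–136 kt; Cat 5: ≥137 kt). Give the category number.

ΔP = 1007 − 877 = 130 hPa.
V ≈ 6.29 × 130^0.62 = 6.29 × 20.45 ≈ 129 kt.
129 kt falls in the Category 4 band.

4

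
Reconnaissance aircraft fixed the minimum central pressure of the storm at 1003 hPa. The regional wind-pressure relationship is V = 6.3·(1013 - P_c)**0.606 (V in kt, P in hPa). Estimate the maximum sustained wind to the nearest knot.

ΔP = 1013 − 1003 = 10 hPa.
10^0.606 ≈ 4.036.
V ≈ 6.3 × 4.036 ≈ 25.4 kt.

25 kt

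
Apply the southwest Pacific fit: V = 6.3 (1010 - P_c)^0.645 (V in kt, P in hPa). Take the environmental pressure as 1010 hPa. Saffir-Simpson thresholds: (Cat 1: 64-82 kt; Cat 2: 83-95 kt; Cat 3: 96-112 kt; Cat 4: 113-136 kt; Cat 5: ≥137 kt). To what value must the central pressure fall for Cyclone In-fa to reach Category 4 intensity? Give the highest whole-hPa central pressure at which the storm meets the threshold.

Category 4 begins at V = 113 kt.
Required ΔP = (113/6.3)^(1/0.645) = 17.937^1.550 ≈ 87.86 hPa.
P_c ≤ 1010 − 87.86 = 922.14, so the highest integer P_c is 922 hPa.

922 hPa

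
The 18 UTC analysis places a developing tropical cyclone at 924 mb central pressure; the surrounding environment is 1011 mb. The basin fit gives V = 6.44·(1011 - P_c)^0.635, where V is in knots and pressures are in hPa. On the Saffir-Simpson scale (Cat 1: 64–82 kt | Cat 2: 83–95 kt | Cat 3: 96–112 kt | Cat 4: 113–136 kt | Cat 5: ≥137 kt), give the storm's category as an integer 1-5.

ΔP = 1011 − 924 = 87 mb.
V ≈ 6.44 × 87^0.635 = 6.44 × 17.04 ≈ 110 kt.
110 kt falls in the Category 3 band.

3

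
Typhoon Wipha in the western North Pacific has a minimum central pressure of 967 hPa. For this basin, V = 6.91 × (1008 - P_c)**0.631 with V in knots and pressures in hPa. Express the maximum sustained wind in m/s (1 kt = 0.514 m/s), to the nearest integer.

ΔP = 1008 − 967 = 41 hPa.
V ≈ 6.91 × 41^0.631 = 6.91 × 10.415 ≈ 71.969 kt.
71.969 × 0.514 ≈ 36.99 m/s → 37 m/s.

37 m/s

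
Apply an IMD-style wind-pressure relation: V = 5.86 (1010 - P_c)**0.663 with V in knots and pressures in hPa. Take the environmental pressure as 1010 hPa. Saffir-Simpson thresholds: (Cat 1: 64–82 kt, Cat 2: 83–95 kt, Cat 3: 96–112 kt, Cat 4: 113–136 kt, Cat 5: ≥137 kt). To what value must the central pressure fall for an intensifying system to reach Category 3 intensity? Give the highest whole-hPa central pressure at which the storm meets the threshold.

Category 3 begins at V = 96 kt.
Required ΔP = (96/5.86)^(1/0.663) = 16.382^1.508 ≈ 67.86 hPa.
P_c ≤ 1010 − 67.86 = 942.14, so the highest integer P_c is 942 hPa.

942 hPa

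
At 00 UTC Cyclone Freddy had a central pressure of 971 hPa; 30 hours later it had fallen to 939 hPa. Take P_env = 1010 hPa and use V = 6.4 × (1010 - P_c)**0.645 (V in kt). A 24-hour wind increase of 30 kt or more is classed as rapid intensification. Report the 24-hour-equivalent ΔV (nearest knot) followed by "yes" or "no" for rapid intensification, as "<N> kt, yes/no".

V₁: ΔP = 39, V ≈ 6.4 × 39^0.645 ≈ 67.99 kt.
V₂: ΔP = 71, V ≈ 6.4 × 71^0.645 ≈ 100.06 kt.
ΔV over 30 h = 32.07 kt → 24 h equivalent = 32.07 × 24/30 ≈ 25.66 kt.
26 kt < 30 kt ⇒ not rapid intensification.

26 kt, no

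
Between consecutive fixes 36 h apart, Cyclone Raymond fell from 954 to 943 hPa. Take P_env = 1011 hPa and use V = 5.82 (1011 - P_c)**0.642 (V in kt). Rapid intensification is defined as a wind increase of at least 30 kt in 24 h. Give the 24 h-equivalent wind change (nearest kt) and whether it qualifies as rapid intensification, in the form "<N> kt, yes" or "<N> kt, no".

V₁: ΔP = 57, V ≈ 5.82 × 57^0.642 ≈ 78.02 kt.
V₂: ΔP = 68, V ≈ 5.82 × 68^0.642 ≈ 87.38 kt.
ΔV over 36 h = 9.36 kt → 24 h equivalent = 9.36 × 24/36 ≈ 6.24 kt.
6 kt < 30 kt ⇒ not rapid intensification.

6 kt, no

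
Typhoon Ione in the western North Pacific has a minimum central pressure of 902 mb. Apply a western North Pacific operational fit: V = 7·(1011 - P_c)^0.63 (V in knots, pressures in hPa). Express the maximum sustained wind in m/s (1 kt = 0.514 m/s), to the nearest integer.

ΔP = 1011 − 902 = 109 mb.
V ≈ 7 × 109^0.63 = 7 × 19.212 ≈ 134.486 kt.
134.486 × 0.514 ≈ 69.13 m/s → 69 m/s.

69 m/s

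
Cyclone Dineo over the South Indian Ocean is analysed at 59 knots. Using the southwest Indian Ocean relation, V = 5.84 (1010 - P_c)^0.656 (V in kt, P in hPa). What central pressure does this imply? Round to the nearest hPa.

ΔP = (V / 5.84)^(1/0.656) = (59/5.84)^1.524.
59/5.84 = 10.103; 10.103^1.524 ≈ 33.97 hPa.
P_c = 1010 − 33.97 = 976.03 ≈ 976 hPa.

976 hPa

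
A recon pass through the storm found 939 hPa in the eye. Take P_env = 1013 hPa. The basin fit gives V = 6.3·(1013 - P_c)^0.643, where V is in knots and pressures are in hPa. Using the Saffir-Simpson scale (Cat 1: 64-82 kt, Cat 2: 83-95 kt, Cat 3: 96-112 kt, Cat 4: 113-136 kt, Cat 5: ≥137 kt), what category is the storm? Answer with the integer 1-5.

3

ΔP = 1013 − 939 = 74 hPa.
V ≈ 6.3 × 74^0.643 = 6.3 × 15.92 ≈ 100 kt.
100 kt falls in the Category 3 band.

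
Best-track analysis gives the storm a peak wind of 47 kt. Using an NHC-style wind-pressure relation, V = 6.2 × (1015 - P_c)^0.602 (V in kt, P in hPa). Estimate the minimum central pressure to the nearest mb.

ΔP = (V / 6.2)^(1/0.602) = (47/6.2)^1.661.
47/6.2 = 7.581; 7.581^1.661 ≈ 28.93 mb.
P_c = 1015 − 28.93 = 986.07 ≈ 986 mb.

986 mb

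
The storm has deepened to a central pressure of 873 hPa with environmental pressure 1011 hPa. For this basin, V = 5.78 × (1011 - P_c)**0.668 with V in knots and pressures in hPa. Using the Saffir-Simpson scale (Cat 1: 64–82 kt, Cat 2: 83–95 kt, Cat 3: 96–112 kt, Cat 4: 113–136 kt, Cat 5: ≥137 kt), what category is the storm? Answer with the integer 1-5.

5

ΔP = 1011 − 873 = 138 hPa.
V ≈ 5.78 × 138^0.668 = 5.78 × 26.88 ≈ 155 kt.
155 kt falls in the Category 5 band.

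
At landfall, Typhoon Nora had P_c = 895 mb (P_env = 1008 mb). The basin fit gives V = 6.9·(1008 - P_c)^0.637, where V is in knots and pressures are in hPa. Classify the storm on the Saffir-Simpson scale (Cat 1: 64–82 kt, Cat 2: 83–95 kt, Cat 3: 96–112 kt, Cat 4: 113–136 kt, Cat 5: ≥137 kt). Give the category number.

ΔP = 1008 − 895 = 113 mb.
V ≈ 6.9 × 113^0.637 = 6.9 × 20.31 ≈ 140 kt.
140 kt falls in the Category 5 band.

5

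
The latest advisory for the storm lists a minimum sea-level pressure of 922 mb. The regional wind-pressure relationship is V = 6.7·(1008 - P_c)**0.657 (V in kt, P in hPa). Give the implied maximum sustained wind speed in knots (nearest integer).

ΔP = 1008 − 922 = 86 mb.
86^0.657 ≈ 18.662.
V ≈ 6.7 × 18.662 ≈ 125.0 kt.

125 kt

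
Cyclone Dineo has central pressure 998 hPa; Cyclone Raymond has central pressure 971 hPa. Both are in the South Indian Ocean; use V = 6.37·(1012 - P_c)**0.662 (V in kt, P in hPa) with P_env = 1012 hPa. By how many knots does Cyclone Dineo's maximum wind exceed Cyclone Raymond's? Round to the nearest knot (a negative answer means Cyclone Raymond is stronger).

Cyclone Dineo: ΔP = 14; V ≈ 6.37 × 14^0.662 ≈ 36.55 kt.
Cyclone Raymond: ΔP = 41; V ≈ 6.37 × 41^0.662 ≈ 74.44 kt.
Difference ≈ 36.55 − 74.44 = -37.89 → -38 kt.

-38 kt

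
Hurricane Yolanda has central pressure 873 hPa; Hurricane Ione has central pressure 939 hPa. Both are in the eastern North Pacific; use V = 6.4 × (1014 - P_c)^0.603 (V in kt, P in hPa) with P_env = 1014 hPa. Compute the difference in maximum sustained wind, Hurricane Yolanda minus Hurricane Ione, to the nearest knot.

Hurricane Yolanda: ΔP = 141; V ≈ 6.4 × 141^0.603 ≈ 126.52 kt.
Hurricane Ione: ΔP = 75; V ≈ 6.4 × 75^0.603 ≈ 86.47 kt.
Difference ≈ 126.52 − 86.47 = 40.05 → 40 kt.

40 kt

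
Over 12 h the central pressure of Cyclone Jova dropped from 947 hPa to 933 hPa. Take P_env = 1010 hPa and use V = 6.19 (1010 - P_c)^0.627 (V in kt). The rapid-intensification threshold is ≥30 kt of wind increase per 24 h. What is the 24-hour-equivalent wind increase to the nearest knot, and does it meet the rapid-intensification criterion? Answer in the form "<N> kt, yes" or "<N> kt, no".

22 kt, no

V₁: ΔP = 63, V ≈ 6.19 × 63^0.627 ≈ 83.15 kt.
V₂: ΔP = 77, V ≈ 6.19 × 77^0.627 ≈ 94.30 kt.
ΔV over 12 h = 11.15 kt → 24 h equivalent = 11.15 × 24/12 ≈ 22.30 kt.
22 kt < 30 kt ⇒ not rapid intensification.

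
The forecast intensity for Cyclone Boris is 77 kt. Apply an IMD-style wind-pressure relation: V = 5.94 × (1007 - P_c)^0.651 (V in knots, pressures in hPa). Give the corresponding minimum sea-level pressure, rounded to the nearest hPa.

ΔP = (V / 5.94)^(1/0.651) = (77/5.94)^1.536.
77/5.94 = 12.963; 12.963^1.536 ≈ 51.19 hPa.
P_c = 1007 − 51.19 = 955.81 ≈ 956 hPa.

956 hPa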